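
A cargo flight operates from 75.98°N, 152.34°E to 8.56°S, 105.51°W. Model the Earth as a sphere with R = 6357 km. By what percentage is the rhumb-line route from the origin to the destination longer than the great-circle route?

6.6%

Great circle: σ = 1.7669 rad → d_gc = Rσ = 11232.1 km
Rhumb: Δφ = -1.4755, Δλ = +1.7829, Δψ = -2.2458, q = Δφ/Δψ = 0.6570 → d_rh = R√(Δφ²+q²Δλ²) = 11976.0 km
Excess = (11976.0 − 11232.1) / 11232.1 = 743.9 / 11232.1 = 6.62% ≈ 6.6%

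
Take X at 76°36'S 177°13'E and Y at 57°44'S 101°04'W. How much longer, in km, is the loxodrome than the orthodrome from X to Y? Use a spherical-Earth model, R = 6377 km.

278 km

Great circle: cos σ = sin φ₁ sin φ₂ + cos φ₁ cos φ₂ cos Δλ,  σ = 0.5728 rad → d_gc = 3652.9 km
Rhumb line: Δψ = +0.9011, q = Δφ/Δψ = 0.3654, d_rh = R√(Δφ²+q²Δλ²) = 3931.2 km
Excess = 3931.2 − 3652.9 = 278.3 ≈ 278 km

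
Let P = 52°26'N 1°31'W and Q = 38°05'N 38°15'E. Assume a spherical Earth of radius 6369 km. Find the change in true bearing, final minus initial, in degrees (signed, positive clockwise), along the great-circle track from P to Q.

+29.0°

At departure: θ₁ = atan2(sin Δλ cos φ₂, cos φ₁ sin φ₂ − sin φ₁ cos φ₂ cos Δλ) = 101.62°
At arrival: θ₂ = atan2(sin Δλ cos φ₁, −cos φ₂ sin φ₁ + sin φ₂ cos φ₁ cos Δλ) = 130.65°
Δθ = θ₂ − θ₁ = +29.0°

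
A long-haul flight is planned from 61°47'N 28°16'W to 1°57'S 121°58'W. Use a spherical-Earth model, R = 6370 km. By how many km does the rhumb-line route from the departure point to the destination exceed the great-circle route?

438 km

Great circle: cos σ = sin φ₁ sin φ₂ + cos φ₁ cos φ₂ cos Δλ,  σ = 1.6313 rad → d_gc = 10391.4 km
Rhumb line: Δψ = -1.4150, q = Δφ/Δψ = 0.7861, d_rh = R√(Δφ²+q²Δλ²) = 10829.2 km
Excess = 10829.2 − 10391.4 = 437.8 ≈ 438 km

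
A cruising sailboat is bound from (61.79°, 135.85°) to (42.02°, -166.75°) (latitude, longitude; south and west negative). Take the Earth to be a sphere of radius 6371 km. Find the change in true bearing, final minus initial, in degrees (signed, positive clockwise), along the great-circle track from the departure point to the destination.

+47.2°

At departure: θ₁ = atan2(sin Δλ cos φ₂, cos φ₁ sin φ₂ − sin φ₁ cos φ₂ cos Δλ) = 93.32°
At arrival: θ₂ = atan2(sin Δλ cos φ₁, −cos φ₂ sin φ₁ + sin φ₂ cos φ₁ cos Δλ) = 140.56°
Δθ = θ₂ − θ₁ = +47.2°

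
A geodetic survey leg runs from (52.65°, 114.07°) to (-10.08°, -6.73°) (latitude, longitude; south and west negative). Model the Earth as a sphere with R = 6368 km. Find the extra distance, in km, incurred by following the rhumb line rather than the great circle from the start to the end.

639 km

Great circle: cos σ = sin φ₁ sin φ₂ + cos φ₁ cos φ₂ cos Δλ,  σ = 2.0320 rad → d_gc = 12939.5 km
Rhumb line: Δψ = -1.2616, q = Δφ/Δψ = 0.8678, d_rh = R√(Δφ²+q²Δλ²) = 13578.3 km
Excess = 13578.3 − 12939.5 = 638.8 ≈ 639 km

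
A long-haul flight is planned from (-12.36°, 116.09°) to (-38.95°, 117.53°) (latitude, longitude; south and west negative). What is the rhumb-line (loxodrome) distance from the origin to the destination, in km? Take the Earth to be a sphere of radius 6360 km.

Rhumb course C = atan2(Δλ, Δψ) with Δψ = ln[tan(π/4+φ₂/2)/tan(π/4+φ₁/2)] = -0.5218, Δλ = +0.0251 → C = 177.24°
d = R·|Δφ| / |cos C| = 6360·0.46408 / 0.99884 = 2955 km

2955 km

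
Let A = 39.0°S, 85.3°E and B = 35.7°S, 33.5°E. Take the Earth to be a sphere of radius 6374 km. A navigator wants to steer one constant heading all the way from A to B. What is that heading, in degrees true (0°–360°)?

Δψ = ln[tan(π/4+φ₂/2)/tan(π/4+φ₁/2)] = +0.0725
Δλ = -0.9041 rad (taken the short way round)
course = atan2(Δλ, Δψ) = 274.58°

274.6°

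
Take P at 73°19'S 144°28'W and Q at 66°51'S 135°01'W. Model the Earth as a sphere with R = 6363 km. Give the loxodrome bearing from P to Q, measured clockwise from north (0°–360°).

Δψ = ln[tan(π/4+φ₂/2)/tan(π/4+φ₁/2)] = +0.3342
Δλ = +0.1649 rad (taken the short way round)
course = atan2(Δλ, Δψ) = 26.27°

26.3°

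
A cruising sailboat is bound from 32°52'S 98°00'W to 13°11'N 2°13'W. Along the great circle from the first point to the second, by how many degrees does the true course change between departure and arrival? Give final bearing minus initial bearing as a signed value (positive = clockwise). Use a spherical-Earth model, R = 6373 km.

At departure: θ₁ = atan2(sin Δλ cos φ₂, cos φ₁ sin φ₂ − sin φ₁ cos φ₂ cos Δλ) = 81.87°
At arrival: θ₂ = atan2(sin Δλ cos φ₁, −cos φ₂ sin φ₁ + sin φ₂ cos φ₁ cos Δλ) = 58.65°
Δθ = θ₂ − θ₁ = -23.2°

-23.2°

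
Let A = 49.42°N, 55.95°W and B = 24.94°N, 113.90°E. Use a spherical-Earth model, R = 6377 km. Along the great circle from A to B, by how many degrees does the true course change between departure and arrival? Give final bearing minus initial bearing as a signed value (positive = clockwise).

At departure: θ₁ = atan2(sin Δλ cos φ₂, cos φ₁ sin φ₂ − sin φ₁ cos φ₂ cos Δλ) = 9.53°
At arrival: θ₂ = atan2(sin Δλ cos φ₁, −cos φ₂ sin φ₁ + sin φ₂ cos φ₁ cos Δλ) = 173.18°
Δθ = θ₂ − θ₁ = +163.7°

+163.7°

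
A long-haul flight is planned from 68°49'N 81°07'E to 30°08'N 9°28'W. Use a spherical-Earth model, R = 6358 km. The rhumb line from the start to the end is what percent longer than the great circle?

7.1%

Great circle: σ = 1.0873 rad → d_gc = Rσ = 6912.8 km
Rhumb: Δφ = -0.6752, Δλ = -1.5810, Δψ = -1.1247, q = Δφ/Δψ = 0.6003 → d_rh = R√(Δφ²+q²Δλ²) = 7405.3 km
Excess = (7405.3 − 6912.8) / 6912.8 = 492.5 / 6912.8 = 7.12% ≈ 7.1%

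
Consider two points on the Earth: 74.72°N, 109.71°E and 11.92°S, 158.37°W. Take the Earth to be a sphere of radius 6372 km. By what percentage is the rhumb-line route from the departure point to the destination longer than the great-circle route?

Great circle: σ = 1.7802 rad → d_gc = Rσ = 11343.5 km
Rhumb: Δφ = -1.5122, Δλ = +1.6043, Δψ = -2.2184, q = Δφ/Δψ = 0.6816 → d_rh = R√(Δφ²+q²Δλ²) = 11891.0 km
Excess = (11891.0 − 11343.5) / 11343.5 = 547.5 / 11343.5 = 4.83% ≈ 4.8%

4.8%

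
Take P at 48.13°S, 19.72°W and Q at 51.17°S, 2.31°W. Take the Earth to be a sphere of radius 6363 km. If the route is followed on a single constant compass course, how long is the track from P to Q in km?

Δψ = ln[tan(π/4+φ₂/2)/tan(π/4+φ₁/2)] = -0.0820;  Δφ = -0.0531 rad,  Δλ = +0.3039 rad
q = Δφ/Δψ = 0.6472
d = R·√(Δφ² + q²Δλ²) = 6363·0.20368 = 1296 km

1296 km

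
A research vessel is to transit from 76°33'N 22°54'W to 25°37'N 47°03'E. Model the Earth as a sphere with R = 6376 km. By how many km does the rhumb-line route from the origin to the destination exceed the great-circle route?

281 km

Great circle: cos σ = sin φ₁ sin φ₂ + cos φ₁ cos φ₂ cos Δλ,  σ = 1.0560 rad → d_gc = 6732.8 km
Rhumb line: Δψ = -1.6750, q = Δφ/Δψ = 0.5307, d_rh = R√(Δφ²+q²Δλ²) = 7013.8 km
Excess = 7013.8 − 6732.8 = 281.0 ≈ 281 km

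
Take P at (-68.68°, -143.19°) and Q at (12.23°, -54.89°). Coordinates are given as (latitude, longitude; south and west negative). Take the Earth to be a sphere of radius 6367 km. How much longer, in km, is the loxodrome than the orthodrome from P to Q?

416 km

Great circle: cos σ = sin φ₁ sin φ₂ + cos φ₁ cos φ₂ cos Δλ,  σ = 1.7587 rad → d_gc = 11197.6 km
Rhumb line: Δψ = +1.8852, q = Δφ/Δψ = 0.7491, d_rh = R√(Δφ²+q²Δλ²) = 11613.2 km
Excess = 11613.2 − 11197.6 = 415.6 ≈ 416 km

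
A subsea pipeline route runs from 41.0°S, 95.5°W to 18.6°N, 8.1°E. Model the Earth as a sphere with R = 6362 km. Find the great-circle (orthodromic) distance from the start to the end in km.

12456 km

cos σ = sin φ₁ sin φ₂ + cos φ₁ cos φ₂ cos Δλ
      = sin(-41.00°)sin(18.60°) + cos(-41.00°)cos(18.60°)cos(103.60°) = -0.3775
σ = 112.176° → d = Rσ = 6362·1.95784 = 12456 km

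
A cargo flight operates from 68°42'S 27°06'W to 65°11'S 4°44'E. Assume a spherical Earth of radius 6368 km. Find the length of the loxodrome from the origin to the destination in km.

1437 km

Rhumb course C = atan2(Δλ, Δψ) with Δψ = ln[tan(π/4+φ₂/2)/tan(π/4+φ₁/2)] = +0.1570, Δλ = +0.5556 → C = 74.22°
d = R·|Δφ| / |cos C| = 6368·0.06138 / 0.27194 = 1437 km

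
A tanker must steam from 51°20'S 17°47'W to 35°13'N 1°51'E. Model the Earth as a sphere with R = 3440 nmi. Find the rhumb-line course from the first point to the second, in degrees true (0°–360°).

Δψ = ln[tan(π/4+φ₂/2)/tan(π/4+φ₁/2)] = +1.7049
Δλ = +0.3427 rad (taken the short way round)
course = atan2(Δλ, Δψ) = 11.36°

11.4°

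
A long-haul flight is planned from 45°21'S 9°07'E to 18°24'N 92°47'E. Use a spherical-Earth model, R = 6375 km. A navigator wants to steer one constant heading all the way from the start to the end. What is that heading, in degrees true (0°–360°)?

Meridional parts: M(φ₁)=-0.8900, M(φ₂)=+0.3268 → ΔM = +1.2168;  Δλ = +1.4603 rad
tan C = Δλ / ΔM = +1.2000 → C = 50.20°

50.2°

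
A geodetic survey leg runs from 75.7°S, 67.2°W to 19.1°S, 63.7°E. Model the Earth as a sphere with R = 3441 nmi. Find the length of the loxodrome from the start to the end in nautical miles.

Δψ = ln[tan(π/4+φ₂/2)/tan(π/4+φ₁/2)] = +1.7362;  Δφ = +0.9879 rad,  Δλ = +2.2846 rad
q = Δφ/Δψ = 0.5690
d = R·√(Δφ² + q²Δλ²) = 3441·1.63267 = 5618 nmi

5618 nmi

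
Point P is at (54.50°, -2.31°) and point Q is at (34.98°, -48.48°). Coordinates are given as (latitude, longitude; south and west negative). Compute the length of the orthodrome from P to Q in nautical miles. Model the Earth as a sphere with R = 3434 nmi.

2231 nmi

cos σ = sin φ₁ sin φ₂ + cos φ₁ cos φ₂ cos Δλ
      = sin(54.50°)sin(34.98°) + cos(54.50°)cos(34.98°)cos(-46.17°) = 0.7962
σ = 37.229° → d = Rσ = 3434·0.64976 = 2231 nmi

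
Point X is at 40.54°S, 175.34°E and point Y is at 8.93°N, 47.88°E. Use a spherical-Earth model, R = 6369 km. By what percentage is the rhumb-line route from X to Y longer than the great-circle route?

Great circle: σ = 2.1622 rad → d_gc = Rσ = 13770.9 km
Rhumb: Δφ = +0.8634, Δλ = -2.2246, Δψ = +0.9318, q = Δφ/Δψ = 0.9267 → d_rh = R√(Δφ²+q²Δλ²) = 14234.4 km
Excess = (14234.4 − 13770.9) / 13770.9 = 463.5 / 13770.9 = 3.37% ≈ 3.4%

3.4%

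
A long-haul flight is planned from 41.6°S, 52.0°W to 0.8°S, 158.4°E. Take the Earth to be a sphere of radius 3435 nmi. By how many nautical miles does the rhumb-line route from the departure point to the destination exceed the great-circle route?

725 nmi

Great circle: cos σ = sin φ₁ sin φ₂ + cos φ₁ cos φ₂ cos Δλ,  σ = 2.2597 rad → d_gc = 7761.9 nmi
Rhumb line: Δψ = +0.7858, q = Δφ/Δψ = 0.9062, d_rh = R√(Δφ²+q²Δλ²) = 8487.3 nmi
Excess = 8487.3 − 7761.9 = 725.4 ≈ 725 nmi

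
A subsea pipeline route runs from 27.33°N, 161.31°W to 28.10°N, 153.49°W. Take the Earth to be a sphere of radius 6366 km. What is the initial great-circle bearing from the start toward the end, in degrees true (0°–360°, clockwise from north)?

81.8°

N = sin Δλ·cos φ₂ = +0.1200;  D = cos φ₁ sin φ₂ − sin φ₁ cos φ₂ cos Δλ = +0.0172
initial course = atan2(N, D) = 81.84°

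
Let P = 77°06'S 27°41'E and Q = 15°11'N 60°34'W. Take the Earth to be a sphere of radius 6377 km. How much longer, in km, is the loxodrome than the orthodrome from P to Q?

515 km

Great circle: cos σ = sin φ₁ sin φ₂ + cos φ₁ cos φ₂ cos Δλ,  σ = 1.8222 rad → d_gc = 11619.9 km
Rhumb line: Δψ = +2.4481, q = Δφ/Δψ = 0.6579, d_rh = R√(Δφ²+q²Δλ²) = 12134.9 km
Excess = 12134.9 − 11619.9 = 515.0 ≈ 515 km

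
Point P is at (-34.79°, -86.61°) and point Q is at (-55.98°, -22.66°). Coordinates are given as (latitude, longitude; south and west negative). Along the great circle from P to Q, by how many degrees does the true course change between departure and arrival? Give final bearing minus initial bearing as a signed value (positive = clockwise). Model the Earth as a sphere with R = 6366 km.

Initial bearing θ₁ = atan2(sin Δλ cos φ₂, cos φ₁ sin φ₂ − sin φ₁ cos φ₂ cos Δλ) = 137.08°
Final bearing θ₂ = (initial bearing from the destination back to the start) + 180° = 88.42°
Δθ = θ₂ − θ₁ = -48.7°

-48.7°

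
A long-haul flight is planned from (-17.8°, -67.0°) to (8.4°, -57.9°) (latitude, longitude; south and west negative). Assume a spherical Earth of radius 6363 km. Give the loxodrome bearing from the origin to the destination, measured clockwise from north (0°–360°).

18.9°

Meridional parts: M(φ₁)=-0.3158, M(φ₂)=+0.1471 → ΔM = +0.4629;  Δλ = +0.1588 rad
tan C = Δλ / ΔM = +0.3431 → C = 18.94°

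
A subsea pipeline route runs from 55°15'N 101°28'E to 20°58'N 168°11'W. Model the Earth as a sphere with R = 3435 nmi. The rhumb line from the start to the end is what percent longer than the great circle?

5.0%

Great circle: σ = 1.2758 rad → d_gc = Rσ = 4382.3 nmi
Rhumb: Δφ = -0.5984, Δλ = +1.5769, Δψ = -0.7875, q = Δφ/Δψ = 0.7598 → d_rh = R√(Δφ²+q²Δλ²) = 4600.5 nmi
Excess = (4600.5 − 4382.3) / 4382.3 = 218.2 / 4382.3 = 4.98% ≈ 5.0%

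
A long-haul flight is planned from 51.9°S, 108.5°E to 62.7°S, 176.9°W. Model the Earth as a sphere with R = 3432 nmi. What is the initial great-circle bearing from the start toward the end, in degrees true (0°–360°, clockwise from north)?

135.7°

N = sin Δλ·cos φ₂ = +0.4422;  D = cos φ₁ sin φ₂ − sin φ₁ cos φ₂ cos Δλ = -0.4525
initial course = atan2(N, D) = 135.66°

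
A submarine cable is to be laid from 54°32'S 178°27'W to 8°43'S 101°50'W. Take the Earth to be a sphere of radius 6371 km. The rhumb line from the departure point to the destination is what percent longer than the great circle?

Great circle: σ = 1.3117 rad → d_gc = Rσ = 8357.0 km
Rhumb: Δφ = +0.7997, Δλ = +1.3372, Δψ = +0.9874, q = Δφ/Δψ = 0.8099 → d_rh = R√(Δφ²+q²Δλ²) = 8576.6 km
Excess = (8576.6 − 8357.0) / 8357.0 = 219.6 / 8357.0 = 2.63% ≈ 2.6%

2.6%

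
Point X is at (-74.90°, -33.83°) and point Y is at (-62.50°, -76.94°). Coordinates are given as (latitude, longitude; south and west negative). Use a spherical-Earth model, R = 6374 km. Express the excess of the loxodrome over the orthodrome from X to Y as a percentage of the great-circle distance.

Great circle: σ = 0.3356 rad → d_gc = Rσ = 2139.4 km
Rhumb: Δφ = +0.2164, Δλ = -0.7524, Δψ = +0.6131, q = Δφ/Δψ = 0.3530 → d_rh = R√(Δφ²+q²Δλ²) = 2183.7 km
Excess = (2183.7 − 2139.4) / 2139.4 = 44.3 / 2139.4 = 2.07% ≈ 2.1%

2.1%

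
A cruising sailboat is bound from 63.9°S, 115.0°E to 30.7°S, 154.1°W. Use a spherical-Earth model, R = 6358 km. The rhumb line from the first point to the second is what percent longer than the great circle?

Great circle: σ = 1.1012 rad → d_gc = Rσ = 7001.3 km
Rhumb: Δφ = +0.5794, Δλ = +1.5865, Δψ = +0.8985, q = Δφ/Δψ = 0.6449 → d_rh = R√(Δφ²+q²Δλ²) = 7476.2 km
Excess = (7476.2 − 7001.3) / 7001.3 = 474.9 / 7001.3 = 6.78% ≈ 6.8%

6.8%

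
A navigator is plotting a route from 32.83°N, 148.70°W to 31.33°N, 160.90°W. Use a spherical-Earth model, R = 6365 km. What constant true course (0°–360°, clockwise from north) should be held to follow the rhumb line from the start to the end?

261.7°

Δψ = ln[tan(π/4+φ₂/2)/tan(π/4+φ₁/2)] = -0.0309
Δλ = -0.2129 rad (taken the short way round)
course = atan2(Δλ, Δψ) = 261.74°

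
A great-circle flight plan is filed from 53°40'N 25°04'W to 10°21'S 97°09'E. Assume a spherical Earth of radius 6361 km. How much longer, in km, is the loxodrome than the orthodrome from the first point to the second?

Great circle: cos σ = sin φ₁ sin φ₂ + cos φ₁ cos φ₂ cos Δλ,  σ = 2.0437 rad → d_gc = 12999.9 km
Rhumb line: Δψ = -1.2960, q = Δφ/Δψ = 0.8621, d_rh = R√(Δφ²+q²Δλ²) = 13687.8 km
Excess = 13687.8 − 12999.9 = 687.9 ≈ 688 km

688 km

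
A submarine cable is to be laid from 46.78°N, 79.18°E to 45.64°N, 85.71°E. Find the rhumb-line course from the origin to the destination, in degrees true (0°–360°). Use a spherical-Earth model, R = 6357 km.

Δψ = ln[tan(π/4+φ₂/2)/tan(π/4+φ₁/2)] = -0.0288
Δλ = +0.1140 rad (taken the short way round)
course = atan2(Δλ, Δψ) = 104.16°

104.2°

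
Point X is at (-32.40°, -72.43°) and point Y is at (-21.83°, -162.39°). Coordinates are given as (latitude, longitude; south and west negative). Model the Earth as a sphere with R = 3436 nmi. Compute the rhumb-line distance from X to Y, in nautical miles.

Rhumb course C = atan2(Δλ, Δψ) with Δψ = ln[tan(π/4+φ₂/2)/tan(π/4+φ₁/2)] = +0.2077, Δλ = -1.5701 → C = 277.54°
d = R·|Δφ| / |cos C| = 3436·0.18448 / 0.13115 = 4833 nmi

4833 nmi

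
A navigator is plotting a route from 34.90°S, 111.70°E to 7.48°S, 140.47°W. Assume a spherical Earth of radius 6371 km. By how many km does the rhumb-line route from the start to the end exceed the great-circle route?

328 km

Great circle: cos σ = sin φ₁ sin φ₂ + cos φ₁ cos φ₂ cos Δλ,  σ = 1.7462 rad → d_gc = 11125.0 km
Rhumb line: Δψ = +0.5198, q = Δφ/Δψ = 0.9207, d_rh = R√(Δφ²+q²Δλ²) = 11452.7 km
Excess = 11452.7 − 11125.0 = 327.7 ≈ 328 km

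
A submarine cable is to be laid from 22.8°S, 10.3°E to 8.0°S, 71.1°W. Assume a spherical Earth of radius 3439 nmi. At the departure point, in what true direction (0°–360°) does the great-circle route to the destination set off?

θ = atan2( sin Δλ·cos φ₂ ,  cos φ₁ sin φ₂ − sin φ₁ cos φ₂ cos Δλ )
  = atan2(-0.9791, -0.0709) = 265.86°

265.9°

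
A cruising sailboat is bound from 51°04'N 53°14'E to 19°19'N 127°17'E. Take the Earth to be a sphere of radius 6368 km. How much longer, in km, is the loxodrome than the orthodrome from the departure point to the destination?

200 km

Great circle: cos σ = sin φ₁ sin φ₂ + cos φ₁ cos φ₂ cos Δλ,  σ = 1.1370 rad → d_gc = 7240.7 km
Rhumb line: Δψ = -0.6963, q = Δφ/Δψ = 0.7959, d_rh = R√(Δφ²+q²Δλ²) = 7440.3 km
Excess = 7440.3 − 7240.7 = 199.6 ≈ 200 km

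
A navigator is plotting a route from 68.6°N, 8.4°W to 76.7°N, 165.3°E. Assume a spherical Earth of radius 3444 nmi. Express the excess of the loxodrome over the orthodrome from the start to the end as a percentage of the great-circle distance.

Great circle: σ = 0.6047 rad → d_gc = Rσ = 2082.7 nmi
Rhumb: Δφ = +0.1414, Δλ = +3.0316, Δψ = +0.4828, q = Δφ/Δψ = 0.2928 → d_rh = R√(Δφ²+q²Δλ²) = 3095.5 nmi
Excess = (3095.5 − 2082.7) / 2082.7 = 1012.8 / 2082.7 = 48.63% ≈ 48.6%

48.6%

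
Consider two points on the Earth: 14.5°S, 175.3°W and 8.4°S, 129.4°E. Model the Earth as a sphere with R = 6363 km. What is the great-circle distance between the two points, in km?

cos σ = sin φ₁ sin φ₂ + cos φ₁ cos φ₂ cos Δλ
      = sin(-14.50°)sin(-8.40°) + cos(-14.50°)cos(-8.40°)cos(-55.30°) = 0.5818
σ = 54.422° → d = Rσ = 6363·0.94984 = 6044 km

6044 km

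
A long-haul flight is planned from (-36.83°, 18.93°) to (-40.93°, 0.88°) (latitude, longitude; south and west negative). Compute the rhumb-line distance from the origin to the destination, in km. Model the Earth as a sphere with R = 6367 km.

Δψ = ln[tan(π/4+φ₂/2)/tan(π/4+φ₁/2)] = -0.0920;  Δφ = -0.0716 rad,  Δλ = -0.3150 rad
q = Δφ/Δψ = 0.7781
d = R·√(Δφ² + q²Δλ²) = 6367·0.25535 = 1626 km

1626 km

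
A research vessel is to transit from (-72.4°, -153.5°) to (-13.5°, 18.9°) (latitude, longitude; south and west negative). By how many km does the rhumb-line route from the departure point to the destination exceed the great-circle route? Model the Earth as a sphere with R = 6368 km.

3316 km

Great circle: cos σ = sin φ₁ sin φ₂ + cos φ₁ cos φ₂ cos Δλ,  σ = 1.6398 rad → d_gc = 10442.0 km
Rhumb line: Δψ = +1.6277, q = Δφ/Δψ = 0.6316, d_rh = R√(Δφ²+q²Δλ²) = 13758.3 km
Excess = 13758.3 − 10442.0 = 3316.3 ≈ 3316 km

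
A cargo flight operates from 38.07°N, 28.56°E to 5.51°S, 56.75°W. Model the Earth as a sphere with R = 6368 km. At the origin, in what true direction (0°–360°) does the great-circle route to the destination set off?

262.8°

θ = atan2( sin Δλ·cos φ₂ ,  cos φ₁ sin φ₂ − sin φ₁ cos φ₂ cos Δλ )
  = atan2(-0.9920, -0.1258) = 262.77°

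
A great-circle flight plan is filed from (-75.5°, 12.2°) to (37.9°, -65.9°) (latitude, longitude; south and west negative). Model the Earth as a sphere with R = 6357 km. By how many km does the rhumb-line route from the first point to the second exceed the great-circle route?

297 km

Great circle: cos σ = sin φ₁ sin φ₂ + cos φ₁ cos φ₂ cos Δλ,  σ = 2.1579 rad → d_gc = 13718.0 km
Rhumb line: Δψ = +2.7776, q = Δφ/Δψ = 0.7125, d_rh = R√(Δφ²+q²Δλ²) = 14015.2 km
Excess = 14015.2 − 13718.0 = 297.2 ≈ 297 km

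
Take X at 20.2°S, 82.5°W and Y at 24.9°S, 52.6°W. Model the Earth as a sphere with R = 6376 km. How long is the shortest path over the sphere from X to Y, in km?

3111 km

Haversine: a = sin²(Δφ/2)+cos φ₁ cos φ₂ sin²(Δλ/2) = 0.05833;  σ = 2·atan2(√a,√(1−a))
σ = 27.953° → d = Rσ = 6376·0.48787 = 3111 km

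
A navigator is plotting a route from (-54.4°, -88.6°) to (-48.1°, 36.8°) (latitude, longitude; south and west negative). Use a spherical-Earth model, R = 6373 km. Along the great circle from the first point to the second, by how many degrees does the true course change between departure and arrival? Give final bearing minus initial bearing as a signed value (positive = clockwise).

-113.1°

At departure: θ₁ = atan2(sin Δλ cos φ₂, cos φ₁ sin φ₂ − sin φ₁ cos φ₂ cos Δλ) = 143.95°
At arrival: θ₂ = atan2(sin Δλ cos φ₁, −cos φ₂ sin φ₁ + sin φ₂ cos φ₁ cos Δλ) = 30.86°
Δθ = θ₂ − θ₁ = -113.1°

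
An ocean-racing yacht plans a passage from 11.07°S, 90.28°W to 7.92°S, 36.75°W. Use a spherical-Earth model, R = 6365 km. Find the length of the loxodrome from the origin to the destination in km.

5875 km

Rhumb course C = atan2(Δλ, Δψ) with Δψ = ln[tan(π/4+φ₂/2)/tan(π/4+φ₁/2)] = +0.0557, Δλ = +0.9343 → C = 86.59°
d = R·|Δφ| / |cos C| = 6365·0.05498 / 0.05956 = 5875 km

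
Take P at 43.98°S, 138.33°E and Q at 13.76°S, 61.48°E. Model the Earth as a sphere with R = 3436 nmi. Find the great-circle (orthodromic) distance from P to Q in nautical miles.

4263 nmi

cos σ = sin φ₁ sin φ₂ + cos φ₁ cos φ₂ cos Δλ
      = sin(-43.98°)sin(-13.76°) + cos(-43.98°)cos(-13.76°)cos(-76.85°) = 0.3242
σ = 71.084° → d = Rσ = 3436·1.24066 = 4263 nmi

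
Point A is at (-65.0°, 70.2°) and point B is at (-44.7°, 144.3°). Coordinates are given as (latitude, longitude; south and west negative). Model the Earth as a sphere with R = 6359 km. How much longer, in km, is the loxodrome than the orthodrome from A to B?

Great circle: cos σ = sin φ₁ sin φ₂ + cos φ₁ cos φ₂ cos Δλ,  σ = 0.7673 rad → d_gc = 4879.3 km
Rhumb line: Δψ = +0.6325, q = Δφ/Δψ = 0.5602, d_rh = R√(Δφ²+q²Δλ²) = 5128.4 km
Excess = 5128.4 − 4879.3 = 249.1 ≈ 249 km

249 km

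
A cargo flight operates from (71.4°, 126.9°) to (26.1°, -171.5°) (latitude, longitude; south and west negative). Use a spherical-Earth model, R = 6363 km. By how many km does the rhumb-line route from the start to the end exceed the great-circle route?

190 km

Great circle: cos σ = sin φ₁ sin φ₂ + cos φ₁ cos φ₂ cos Δλ,  σ = 0.9846 rad → d_gc = 6265.0 km
Rhumb line: Δψ = -1.3372, q = Δφ/Δψ = 0.5913, d_rh = R√(Δφ²+q²Δλ²) = 6455.2 km
Excess = 6455.2 − 6265.0 = 190.2 ≈ 190 km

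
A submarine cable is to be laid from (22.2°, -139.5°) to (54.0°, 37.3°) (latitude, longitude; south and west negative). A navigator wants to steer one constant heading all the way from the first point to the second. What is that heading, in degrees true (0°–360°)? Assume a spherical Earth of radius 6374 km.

76.7°

Δψ = ln[tan(π/4+φ₂/2)/tan(π/4+φ₁/2)] = +0.7266
Δλ = +3.0857 rad (taken the short way round)
course = atan2(Δλ, Δψ) = 76.75°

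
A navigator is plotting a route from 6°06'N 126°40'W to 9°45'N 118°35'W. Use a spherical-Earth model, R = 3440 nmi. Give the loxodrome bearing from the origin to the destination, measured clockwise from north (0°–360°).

65.5°

Meridional parts: M(φ₁)=+0.1067, M(φ₂)=+0.1710 → ΔM = +0.0643;  Δλ = +0.1411 rad
tan C = Δλ / ΔM = +2.1931 → C = 65.49°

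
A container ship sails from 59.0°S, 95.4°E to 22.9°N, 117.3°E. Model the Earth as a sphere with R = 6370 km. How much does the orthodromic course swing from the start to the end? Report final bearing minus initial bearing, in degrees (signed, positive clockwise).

At departure: θ₁ = atan2(sin Δλ cos φ₂, cos φ₁ sin φ₂ − sin φ₁ cos φ₂ cos Δλ) = 20.22°
At arrival: θ₂ = atan2(sin Δλ cos φ₁, −cos φ₂ sin φ₁ + sin φ₂ cos φ₁ cos Δλ) = 11.14°
Δθ = θ₂ − θ₁ = -9.1°

-9.1°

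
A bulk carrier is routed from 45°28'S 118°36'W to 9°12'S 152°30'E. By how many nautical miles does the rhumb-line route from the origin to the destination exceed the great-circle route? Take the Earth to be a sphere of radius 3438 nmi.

140 nmi

Great circle: cos σ = sin φ₁ sin φ₂ + cos φ₁ cos φ₂ cos Δλ,  σ = 1.4432 rad → d_gc = 4961.69 nmi
Rhumb line: Δψ = +0.7317, q = Δφ/Δψ = 0.8651, d_rh = R√(Δφ²+q²Δλ²) = 5102.15 nmi
Excess = 5102.15 − 4961.69 = 140.46 ≈ 140 nmi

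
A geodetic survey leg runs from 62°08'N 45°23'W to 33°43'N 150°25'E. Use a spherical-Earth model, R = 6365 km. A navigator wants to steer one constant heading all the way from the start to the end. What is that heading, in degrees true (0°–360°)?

255.0°

Meridional parts: M(φ₁)=+1.3940, M(φ₂)=+0.6257 → ΔM = -0.7683;  Δλ = -2.8658 rad
tan C = Δλ / ΔM = +3.7303 → C = 254.99°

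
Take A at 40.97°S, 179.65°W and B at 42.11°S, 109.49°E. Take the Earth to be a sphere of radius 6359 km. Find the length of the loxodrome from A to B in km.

Δψ = ln[tan(π/4+φ₂/2)/tan(π/4+φ₁/2)] = -0.0266;  Δφ = -0.0199 rad,  Δλ = -1.2367 rad
q = Δφ/Δψ = 0.7485
d = R·√(Δφ² + q²Δλ²) = 6359·0.92587 = 5888 km

5888 km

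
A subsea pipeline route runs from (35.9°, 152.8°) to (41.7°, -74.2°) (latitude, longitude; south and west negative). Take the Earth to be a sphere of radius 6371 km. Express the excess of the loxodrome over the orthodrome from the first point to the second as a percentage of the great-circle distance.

Great circle: σ = 1.5932 rad → d_gc = Rσ = 10150.3 km
Rhumb: Δφ = +0.1012, Δλ = +2.3213, Δψ = +0.1300, q = Δφ/Δψ = 0.7786 → d_rh = R√(Δφ²+q²Δλ²) = 11532.3 km
Excess = (11532.3 − 10150.3) / 10150.3 = 1382.0 / 10150.3 = 13.62% ≈ 13.6%

13.6%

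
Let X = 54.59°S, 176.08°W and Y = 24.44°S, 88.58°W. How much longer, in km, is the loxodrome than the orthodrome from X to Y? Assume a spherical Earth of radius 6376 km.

Great circle: cos σ = sin φ₁ sin φ₂ + cos φ₁ cos φ₂ cos Δλ,  σ = 1.2023 rad → d_gc = 7665.8 km
Rhumb line: Δψ = +0.7017, q = Δφ/Δψ = 0.7499, d_rh = R√(Δφ²+q²Δλ²) = 8036.0 km
Excess = 8036.0 − 7665.8 = 370.2 ≈ 370 km

370 km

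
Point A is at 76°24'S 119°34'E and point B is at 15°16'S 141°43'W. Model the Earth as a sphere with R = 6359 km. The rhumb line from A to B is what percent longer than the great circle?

Great circle: σ = 1.3474 rad → d_gc = Rσ = 8568.1 km
Rhumb: Δφ = +1.0670, Δλ = +1.7229, Δψ = +1.8569, q = Δφ/Δψ = 0.5746 → d_rh = R√(Δφ²+q²Δλ²) = 9255.6 km
Excess = (9255.6 − 8568.1) / 8568.1 = 687.5 / 8568.1 = 8.02% ≈ 8.0%

8.0%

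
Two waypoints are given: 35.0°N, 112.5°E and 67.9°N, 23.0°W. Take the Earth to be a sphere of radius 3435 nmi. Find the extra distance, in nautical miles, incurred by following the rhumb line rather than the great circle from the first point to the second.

843 nmi

Great circle: cos σ = sin φ₁ sin φ₂ + cos φ₁ cos φ₂ cos Δλ,  σ = 1.2539 rad → d_gc = 4307.1 nmi
Rhumb line: Δψ = +0.9805, q = Δφ/Δψ = 0.5857, d_rh = R√(Δφ²+q²Δλ²) = 5150.3 nmi
Excess = 5150.3 − 4307.1 = 843.2 ≈ 843 nmi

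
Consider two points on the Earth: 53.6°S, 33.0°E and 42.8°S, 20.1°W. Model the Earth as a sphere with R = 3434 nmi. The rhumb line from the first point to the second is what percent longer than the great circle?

2.1%

Great circle: σ = 0.6295 rad → d_gc = Rσ = 2161.8 nmi
Rhumb: Δφ = +0.1885, Δλ = -0.9268, Δψ = +0.2843, q = Δφ/Δψ = 0.6631 → d_rh = R√(Δφ²+q²Δλ²) = 2207.3 nmi
Excess = (2207.3 − 2161.8) / 2161.8 = 45.5 / 2161.8 = 2.10% ≈ 2.1%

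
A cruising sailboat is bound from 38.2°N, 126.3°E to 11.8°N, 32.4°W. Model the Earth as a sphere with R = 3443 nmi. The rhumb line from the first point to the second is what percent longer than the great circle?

Great circle: σ = 2.2022 rad → d_gc = Rσ = 7582.0 nmi
Rhumb: Δφ = -0.4608, Δλ = -2.7698, Δψ = -0.5150, q = Δφ/Δψ = 0.8947 → d_rh = R√(Δφ²+q²Δλ²) = 8678.5 nmi
Excess = (8678.5 − 7582.0) / 7582.0 = 1096.5 / 7582.0 = 14.46% ≈ 14.5%

14.5%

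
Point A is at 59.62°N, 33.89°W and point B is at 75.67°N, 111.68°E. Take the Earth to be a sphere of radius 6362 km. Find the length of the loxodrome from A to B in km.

Δψ = ln[tan(π/4+φ₂/2)/tan(π/4+φ₁/2)] = +0.7700;  Δφ = +0.2801 rad,  Δλ = +2.5407 rad
q = Δφ/Δψ = 0.3638
d = R·√(Δφ² + q²Δλ²) = 6362·0.96579 = 6144 km

6144 km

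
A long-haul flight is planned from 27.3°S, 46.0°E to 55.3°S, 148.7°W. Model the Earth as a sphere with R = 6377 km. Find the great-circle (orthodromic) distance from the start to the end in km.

10734 km

cos σ = sin φ₁ sin φ₂ + cos φ₁ cos φ₂ cos Δλ
      = sin(-27.30°)sin(-55.30°) + cos(-27.30°)cos(-55.30°)cos(165.30°) = -0.1122
σ = 96.444° → d = Rσ = 6377·1.68327 = 10734 km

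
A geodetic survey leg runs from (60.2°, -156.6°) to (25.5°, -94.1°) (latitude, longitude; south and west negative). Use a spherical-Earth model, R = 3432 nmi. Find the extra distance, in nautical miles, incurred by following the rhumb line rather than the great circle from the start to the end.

84 nmi

Great circle: cos σ = sin φ₁ sin φ₂ + cos φ₁ cos φ₂ cos Δλ,  σ = 0.9512 rad → d_gc = 3264.52 nmi
Rhumb line: Δψ = -0.8634, q = Δφ/Δψ = 0.7014, d_rh = R√(Δφ²+q²Δλ²) = 3348.98 nmi
Excess = 3348.98 − 3264.52 = 84.46 ≈ 84 nmi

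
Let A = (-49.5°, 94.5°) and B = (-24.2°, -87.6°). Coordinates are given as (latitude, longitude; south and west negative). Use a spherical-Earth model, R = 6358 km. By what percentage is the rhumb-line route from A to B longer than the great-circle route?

33.7%

Great circle: σ = 1.8549 rad → d_gc = Rσ = 11793.3 km
Rhumb: Δφ = +0.4416, Δλ = +3.1049, Δψ = +0.5617, q = Δφ/Δψ = 0.7862 → d_rh = R√(Δφ²+q²Δλ²) = 15772.2 km
Excess = (15772.2 − 11793.3) / 11793.3 = 3978.9 / 11793.3 = 33.74% ≈ 33.7%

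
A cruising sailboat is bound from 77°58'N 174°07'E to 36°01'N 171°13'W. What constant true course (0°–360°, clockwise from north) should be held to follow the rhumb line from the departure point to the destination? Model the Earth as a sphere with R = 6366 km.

Δψ = ln[tan(π/4+φ₂/2)/tan(π/4+φ₁/2)] = -1.5754
Δλ = +0.2560 rad (taken the short way round)
course = atan2(Δλ, Δψ) = 170.77°

170.8°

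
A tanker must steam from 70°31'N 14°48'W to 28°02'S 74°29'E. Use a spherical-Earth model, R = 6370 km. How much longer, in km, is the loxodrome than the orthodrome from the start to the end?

382 km

Great circle: cos σ = sin φ₁ sin φ₂ + cos φ₁ cos φ₂ cos Δλ,  σ = 2.0257 rad → d_gc = 12903.8 km
Rhumb line: Δψ = -2.2722, q = Δφ/Δψ = 0.7570, d_rh = R√(Δφ²+q²Δλ²) = 13285.7 km
Excess = 13285.7 − 12903.8 = 381.9 ≈ 382 km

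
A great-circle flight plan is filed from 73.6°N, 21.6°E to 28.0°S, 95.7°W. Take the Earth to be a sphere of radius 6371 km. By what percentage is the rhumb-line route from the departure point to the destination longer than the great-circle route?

Great circle: σ = 2.1709 rad → d_gc = Rσ = 13830.7 km
Rhumb: Δφ = -1.7733, Δλ = -2.0473, Δψ = -2.4466, q = Δφ/Δψ = 0.7248 → d_rh = R√(Δφ²+q²Δλ²) = 14730.8 km
Excess = (14730.8 − 13830.7) / 13830.7 = 900.1 / 13830.7 = 6.51% ≈ 6.5%

6.5%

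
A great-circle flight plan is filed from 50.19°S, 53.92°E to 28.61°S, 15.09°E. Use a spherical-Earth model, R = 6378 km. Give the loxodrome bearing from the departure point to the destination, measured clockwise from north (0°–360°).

306.1°

Δψ = ln[tan(π/4+φ₂/2)/tan(π/4+φ₁/2)] = +0.4944
Δλ = -0.6777 rad (taken the short way round)
course = atan2(Δλ, Δψ) = 306.11°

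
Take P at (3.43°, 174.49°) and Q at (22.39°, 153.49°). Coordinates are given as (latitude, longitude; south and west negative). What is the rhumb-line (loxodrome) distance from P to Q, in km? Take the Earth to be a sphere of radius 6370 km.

3094 km

Rhumb course C = atan2(Δλ, Δψ) with Δψ = ln[tan(π/4+φ₂/2)/tan(π/4+φ₁/2)] = +0.3412, Δλ = -0.3665 → C = 312.95°
d = R·|Δφ| / |cos C| = 6370·0.33091 / 0.68140 = 3094 km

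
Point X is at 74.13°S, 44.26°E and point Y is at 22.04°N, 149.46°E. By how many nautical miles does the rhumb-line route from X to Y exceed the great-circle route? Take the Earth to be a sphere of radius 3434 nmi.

386 nmi

Great circle: cos σ = sin φ₁ sin φ₂ + cos φ₁ cos φ₂ cos Δλ,  σ = 2.0124 rad → d_gc = 6910.7 nmi
Rhumb line: Δψ = +2.3650, q = Δφ/Δψ = 0.7097, d_rh = R√(Δφ²+q²Δλ²) = 7297.0 nmi
Excess = 7297.0 − 6910.7 = 386.3 ≈ 386 nmi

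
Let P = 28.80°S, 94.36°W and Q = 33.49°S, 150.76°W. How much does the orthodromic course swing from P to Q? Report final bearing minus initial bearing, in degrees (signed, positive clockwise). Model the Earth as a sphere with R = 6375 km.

+31.0°

Initial bearing θ₁ = atan2(sin Δλ cos φ₂, cos φ₁ sin φ₂ − sin φ₁ cos φ₂ cos Δλ) = 249.39°
Final bearing θ₂ = (initial bearing from the destination back to the start) + 180° = 280.42°
Δθ = θ₂ − θ₁ = +31.0°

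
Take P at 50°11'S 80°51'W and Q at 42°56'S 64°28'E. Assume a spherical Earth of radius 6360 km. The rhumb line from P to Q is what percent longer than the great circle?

Great circle: σ = 1.4327 rad → d_gc = Rσ = 9111.9 km
Rhumb: Δφ = +0.1265, Δλ = +2.5363, Δψ = +0.1844, q = Δφ/Δψ = 0.6861 → d_rh = R√(Δφ²+q²Δλ²) = 11096.9 km
Excess = (11096.9 − 9111.9) / 9111.9 = 1985.0 / 9111.9 = 21.78% ≈ 21.8%

21.8%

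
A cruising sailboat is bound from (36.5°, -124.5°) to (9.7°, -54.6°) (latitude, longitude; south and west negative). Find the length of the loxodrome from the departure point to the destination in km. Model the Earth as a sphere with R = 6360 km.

7650 km

Rhumb course C = atan2(Δλ, Δψ) with Δψ = ln[tan(π/4+φ₂/2)/tan(π/4+φ₁/2)] = -0.5150, Δλ = +1.2200 → C = 112.89°
d = R·|Δφ| / |cos C| = 6360·0.46775 / 0.38890 = 7650 km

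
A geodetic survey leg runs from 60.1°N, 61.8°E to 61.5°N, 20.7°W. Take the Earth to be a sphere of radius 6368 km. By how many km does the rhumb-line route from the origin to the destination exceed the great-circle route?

303 km

Great circle: cos σ = sin φ₁ sin φ₂ + cos φ₁ cos φ₂ cos Δλ,  σ = 0.6553 rad → d_gc = 4172.687 km
Rhumb line: Δψ = +0.0501, q = Δφ/Δψ = 0.4878, d_rh = R√(Δφ²+q²Δλ²) = 4475.195 km
Excess = 4475.195 − 4172.687 = 302.508 ≈ 303 km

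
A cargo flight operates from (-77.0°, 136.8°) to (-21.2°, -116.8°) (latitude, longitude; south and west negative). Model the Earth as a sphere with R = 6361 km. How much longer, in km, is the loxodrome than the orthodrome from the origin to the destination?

Great circle: cos σ = sin φ₁ sin φ₂ + cos φ₁ cos φ₂ cos Δλ,  σ = 1.2733 rad → d_gc = 8099.4 km
Rhumb line: Δψ = +1.7934, q = Δφ/Δψ = 0.5431, d_rh = R√(Δφ²+q²Δλ²) = 8917.8 km
Excess = 8917.8 − 8099.4 = 818.4 ≈ 818 km

818 km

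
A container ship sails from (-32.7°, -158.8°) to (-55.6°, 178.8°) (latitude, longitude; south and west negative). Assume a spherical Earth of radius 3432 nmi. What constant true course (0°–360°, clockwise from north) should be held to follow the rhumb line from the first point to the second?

214.5°

Δψ = ln[tan(π/4+φ₂/2)/tan(π/4+φ₁/2)] = -0.5681
Δλ = -0.3910 rad (taken the short way round)
course = atan2(Δλ, Δψ) = 214.53°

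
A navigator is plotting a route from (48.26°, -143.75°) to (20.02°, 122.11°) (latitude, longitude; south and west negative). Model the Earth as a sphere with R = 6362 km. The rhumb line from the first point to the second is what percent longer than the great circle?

4.6%

Great circle: σ = 1.3589 rad → d_gc = Rσ = 8645.5 km
Rhumb: Δφ = -0.4929, Δλ = -1.6431, Δψ = -0.6075, q = Δφ/Δψ = 0.8113 → d_rh = R√(Δφ²+q²Δλ²) = 9041.8 km
Excess = (9041.8 − 8645.5) / 8645.5 = 396.3 / 8645.5 = 4.58% ≈ 4.6%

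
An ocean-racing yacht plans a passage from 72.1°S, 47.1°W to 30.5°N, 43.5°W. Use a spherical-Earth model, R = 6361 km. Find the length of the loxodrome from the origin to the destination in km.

Δψ = ln[tan(π/4+φ₂/2)/tan(π/4+φ₁/2)] = +2.4078;  Δφ = +1.7907 rad,  Δλ = +0.0628 rad
q = Δφ/Δψ = 0.7437
d = R·√(Δφ² + q²Δλ²) = 6361·1.79132 = 11395 km

11395 km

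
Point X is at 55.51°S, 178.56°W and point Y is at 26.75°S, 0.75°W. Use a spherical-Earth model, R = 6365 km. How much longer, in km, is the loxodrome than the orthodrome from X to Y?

3967 km

Great circle: cos σ = sin φ₁ sin φ₂ + cos φ₁ cos φ₂ cos Δλ,  σ = 1.7055 rad → d_gc = 10855.6 km
Rhumb line: Δψ = +0.6850, q = Δφ/Δψ = 0.7328, d_rh = R√(Δφ²+q²Δλ²) = 14822.4 km
Excess = 14822.4 − 10855.6 = 3966.8 ≈ 3967 km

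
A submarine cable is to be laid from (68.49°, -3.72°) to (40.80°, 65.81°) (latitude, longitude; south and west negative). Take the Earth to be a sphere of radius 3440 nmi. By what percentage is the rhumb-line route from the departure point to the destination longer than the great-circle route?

Great circle: σ = 0.7884 rad → d_gc = Rσ = 2712.1 nmi
Rhumb: Δφ = -0.4833, Δλ = +1.2135, Δψ = -0.8798, q = Δφ/Δψ = 0.5493 → d_rh = R√(Δφ²+q²Δλ²) = 2832.4 nmi
Excess = (2832.4 − 2712.1) / 2712.1 = 120.3 / 2712.1 = 4.44% ≈ 4.4%

4.4%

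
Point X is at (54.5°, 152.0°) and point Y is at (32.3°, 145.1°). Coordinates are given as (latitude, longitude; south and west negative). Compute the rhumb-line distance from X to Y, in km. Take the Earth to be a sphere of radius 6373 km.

Rhumb course C = atan2(Δλ, Δψ) with Δψ = ln[tan(π/4+φ₂/2)/tan(π/4+φ₁/2)] = -0.5429, Δλ = -0.1204 → C = 192.51°
d = R·|Δφ| / |cos C| = 6373·0.38746 / 0.97627 = 2529 km

2529 km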